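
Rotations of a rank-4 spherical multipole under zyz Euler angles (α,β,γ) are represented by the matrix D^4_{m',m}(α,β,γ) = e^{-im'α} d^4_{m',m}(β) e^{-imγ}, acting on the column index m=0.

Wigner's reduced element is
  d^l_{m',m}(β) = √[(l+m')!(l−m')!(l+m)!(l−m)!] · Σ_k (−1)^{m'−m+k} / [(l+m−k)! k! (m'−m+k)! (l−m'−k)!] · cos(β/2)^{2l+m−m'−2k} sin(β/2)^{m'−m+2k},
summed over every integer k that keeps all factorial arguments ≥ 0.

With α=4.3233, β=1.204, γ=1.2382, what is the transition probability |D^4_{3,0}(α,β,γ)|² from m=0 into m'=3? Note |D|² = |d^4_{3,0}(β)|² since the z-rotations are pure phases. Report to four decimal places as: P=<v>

P=0.1862

Split into d^4_{3,0}(β=1.204) × two z-phases.
With c≡cos(β/2)=0.824205 and s≡sin(β/2)=0.566292, N=[5040·1·24·24]^{1/2}=1703.830978
k: max(0,(0)−(3))=0 … min(4+(0),4−(3))=1
  k=0: (−1)^3·1703.8310/(144)·0.8242^5·0.5663^3 = -0.817261
  k=1: (−1)^4·1703.8310/(144)·0.8242^3·0.5663^5 = +0.385808
d^4_{3,0}(1.204) = -0.817261 +0.385808 = -0.431453
|D^4_{3,0}|² = |d^4_{3,0}(β)|² = (-0.431453)² = 0.186151 (the z-rotation phases have unit modulus)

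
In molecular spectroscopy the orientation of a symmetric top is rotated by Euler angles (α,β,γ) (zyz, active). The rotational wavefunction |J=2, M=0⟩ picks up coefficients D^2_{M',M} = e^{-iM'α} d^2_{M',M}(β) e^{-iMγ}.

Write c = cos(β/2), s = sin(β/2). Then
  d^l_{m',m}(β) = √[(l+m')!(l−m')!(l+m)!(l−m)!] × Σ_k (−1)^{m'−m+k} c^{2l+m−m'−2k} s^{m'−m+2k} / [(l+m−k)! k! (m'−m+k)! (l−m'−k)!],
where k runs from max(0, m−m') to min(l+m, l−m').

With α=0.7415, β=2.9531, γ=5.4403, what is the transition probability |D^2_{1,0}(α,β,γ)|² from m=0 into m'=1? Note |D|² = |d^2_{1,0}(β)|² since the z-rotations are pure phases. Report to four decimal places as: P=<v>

P=0.0508

D^2_{1,0}(0.7415,2.9531,5.4403) = e^{-i·1·0.7415}·d^2_{1,0}(2.9531)·e^{-i·0·5.4403}. Compute d first:
c=cos(2.9531/2)=0.094107, s=sin(2.9531/2)=0.995562; N=√[6·1·2·2]=4.898979
k: max(0,(0)−(1))=0 … min(2+(0),2−(1))=1
  k=0: (−1)^1·4.8990/(2)·0.0941^3·0.9956^1 = -0.002032
  k=1: (−1)^2·4.8990/(2)·0.0941^1·0.9956^3 = +0.227458
d^2_{1,0}(2.9531) = -0.002032 +0.227458 = +0.225426
|D^2_{1,0}|² = |d^2_{1,0}(β)|² = (+0.225426)² = 0.050817 (the z-rotation phases have unit modulus)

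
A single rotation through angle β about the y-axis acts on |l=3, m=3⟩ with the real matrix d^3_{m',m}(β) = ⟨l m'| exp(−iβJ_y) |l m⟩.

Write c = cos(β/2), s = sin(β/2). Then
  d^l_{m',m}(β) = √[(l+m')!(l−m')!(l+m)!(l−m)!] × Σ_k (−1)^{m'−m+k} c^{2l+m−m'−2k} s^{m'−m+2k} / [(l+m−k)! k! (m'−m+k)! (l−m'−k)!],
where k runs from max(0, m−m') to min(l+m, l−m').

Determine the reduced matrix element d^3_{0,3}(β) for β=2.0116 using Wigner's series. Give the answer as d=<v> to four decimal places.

d=0.4135

d^3_{0,3}(β=2.0116) via Wigner's sum:
With c≡cos(β/2)=0.535413 and s≡sin(β/2)=0.844591, N=[6·6·720·1]^{1/2}=160.996894
k: max(0,(3)−(0))=3 … min(3+(3),3−(0))=3
  k=3: (−1)^0·160.9969/(36)·0.5354^3·0.8446^3 = +0.413542
d^3_{0,3}(2.0116) = +0.413542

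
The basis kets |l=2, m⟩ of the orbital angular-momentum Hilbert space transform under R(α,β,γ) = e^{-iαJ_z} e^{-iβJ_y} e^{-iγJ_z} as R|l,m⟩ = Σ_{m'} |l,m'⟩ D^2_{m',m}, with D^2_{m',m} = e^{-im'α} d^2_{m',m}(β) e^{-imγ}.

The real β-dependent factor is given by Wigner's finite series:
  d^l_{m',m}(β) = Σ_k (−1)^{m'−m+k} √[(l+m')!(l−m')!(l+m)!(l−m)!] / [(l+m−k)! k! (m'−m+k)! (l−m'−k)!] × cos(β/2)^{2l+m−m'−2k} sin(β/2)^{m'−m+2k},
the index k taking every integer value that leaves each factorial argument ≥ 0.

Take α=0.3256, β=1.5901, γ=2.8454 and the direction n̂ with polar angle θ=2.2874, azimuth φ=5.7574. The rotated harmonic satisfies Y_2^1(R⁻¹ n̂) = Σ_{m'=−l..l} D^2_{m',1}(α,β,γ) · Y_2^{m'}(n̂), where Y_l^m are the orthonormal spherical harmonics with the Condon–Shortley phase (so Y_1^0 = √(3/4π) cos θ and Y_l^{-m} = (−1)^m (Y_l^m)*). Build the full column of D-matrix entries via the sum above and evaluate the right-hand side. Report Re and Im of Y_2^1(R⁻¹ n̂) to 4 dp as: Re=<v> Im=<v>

Need the full column D^2_{m',1} for m'=−2..2 at α=0.3256, β=1.5901, γ=2.8454.
cos(β/2)=0.700249, sin(β/2)=0.713899
d^2_{-2,1}: single k=3 term ⇒ +0.509556;  D = -0.297480-0.413707i
d^2_{-1,1}: k∈[2..3] ⇒ +0.749721 -0.259744 = +0.489976;  D = -0.398270-0.285408i
d^2_{0,1}: k∈[1..2] ⇒ +0.600440 -0.624076 = -0.023636;  D = +0.022607+0.006899i
d^2_{1,1}: k∈[0..1] ⇒ +0.240442 -0.749721 = -0.509279;  D = +0.509058-0.014974i
d^2_{2,1}: single k=0 term ⇒ -0.490257;  D = +0.459687-0.170412i
Y_2^{m'}(θ=2.2874,φ=5.7574) and Σ D·Y over m':
  (-0.2975-0.4137i)·(+0.1090+0.1907i)  (-0.3983-0.2854i)·(-0.3309-0.1920i)  (+0.0226+0.0069i)·(+0.0928+0.0000i)  (+0.5091-0.0150i)·(+0.3309-0.1920i)  (+0.4597-0.1704i)·(+0.1090-0.1907i)
Y_2^1(R⁻¹ n̂) = +0.308757-0.139172i

Re=0.3088 Im=-0.1392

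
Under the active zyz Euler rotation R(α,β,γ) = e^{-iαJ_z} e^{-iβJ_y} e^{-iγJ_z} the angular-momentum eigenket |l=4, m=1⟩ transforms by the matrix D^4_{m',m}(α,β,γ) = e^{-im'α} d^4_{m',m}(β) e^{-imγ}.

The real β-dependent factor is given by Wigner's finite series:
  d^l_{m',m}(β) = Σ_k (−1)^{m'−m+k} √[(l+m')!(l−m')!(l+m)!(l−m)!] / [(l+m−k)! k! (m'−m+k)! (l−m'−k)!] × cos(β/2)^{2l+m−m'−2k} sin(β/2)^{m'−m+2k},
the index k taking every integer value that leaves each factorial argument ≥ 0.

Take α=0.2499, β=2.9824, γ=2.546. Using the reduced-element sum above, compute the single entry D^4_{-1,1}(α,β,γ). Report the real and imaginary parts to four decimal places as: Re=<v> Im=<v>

Re=0.5858 Im=0.6608

First d^4_{-1,1}(β=2.9824), then the phase factors e^{-i(-1)α} and e^{-i(1)γ}:
With c≡cos(β/2)=0.079512 and s≡sin(β/2)=0.996834, N=[6·120·120·6]^{1/2}=720.000000
k∈{2,3,4,5} keeps every argument non-negative
  k=2: (−1)^0·720.0000/(72)·0.0795^6·0.9968^2 = +0.000003
  k=3: (−1)^1·720.0000/(24)·0.0795^4·0.9968^4 = -0.001184
  k=4: (−1)^2·720.0000/(48)·0.0795^2·0.9968^6 = +0.093046
  k=5: (−1)^3·720.0000/(720)·0.0795^0·0.9968^8 = -0.974950
d^4_{-1,1}(2.9824) = +0.000003 -0.001184 +0.093046 -0.974950 = -0.883086
D = (+0.968937+0.247307i)·(-0.883086)·(-0.827816-0.560999i) = +0.585806+0.660811i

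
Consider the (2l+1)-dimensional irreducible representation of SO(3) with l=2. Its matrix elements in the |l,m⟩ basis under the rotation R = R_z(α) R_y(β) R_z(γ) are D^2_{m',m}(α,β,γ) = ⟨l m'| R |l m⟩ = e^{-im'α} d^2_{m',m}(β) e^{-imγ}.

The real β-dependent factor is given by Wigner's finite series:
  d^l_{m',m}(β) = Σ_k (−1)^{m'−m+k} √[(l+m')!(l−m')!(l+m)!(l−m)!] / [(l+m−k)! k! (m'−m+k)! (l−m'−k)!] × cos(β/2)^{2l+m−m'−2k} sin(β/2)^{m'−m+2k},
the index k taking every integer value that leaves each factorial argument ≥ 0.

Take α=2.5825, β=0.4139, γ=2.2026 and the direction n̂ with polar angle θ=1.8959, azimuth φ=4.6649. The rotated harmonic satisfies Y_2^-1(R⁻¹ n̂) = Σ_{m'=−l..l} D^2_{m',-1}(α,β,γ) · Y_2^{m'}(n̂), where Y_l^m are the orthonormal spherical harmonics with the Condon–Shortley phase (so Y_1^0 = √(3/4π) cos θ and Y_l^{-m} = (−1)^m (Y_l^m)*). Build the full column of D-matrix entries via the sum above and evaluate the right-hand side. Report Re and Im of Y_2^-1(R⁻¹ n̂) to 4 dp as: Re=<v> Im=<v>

Re=-0.3115 Im=-0.0921

Need the full column D^2_{m',-1} for m'=−2..2 at α=2.5825, β=0.4139, γ=2.2026.
cos(β/2)=0.978662, sin(β/2)=0.205476
d^2_{-2,-1}: single k=1 term ⇒ +0.385203;  D = +0.180055+0.340531i
d^2_{-1,-1}: k∈[0..1] ⇒ +0.917342 -0.121313 = +0.796028;  D = +0.057829-0.793925i
d^2_{0,-1}: k∈[0..1] ⇒ -0.471775 +0.020797 = -0.450979;  D = +0.266348-0.363923i
d^2_{1,-1}: k∈[0..1] ⇒ +0.121313 -0.001783 = +0.119531;  D = +0.111009-0.044325i
d^2_{2,-1}: single k=0 term ⇒ -0.016980;  D = +0.016708+0.003026i
Y_2^{m'}(θ=1.8959,φ=4.6649) and Σ D·Y over m':
  (+0.1801+0.3405i)·(-0.3453-0.0329i)  (+0.0578-0.7939i)·(+0.0111-0.2336i)  (+0.2663-0.3639i)·(-0.2189+0.0000i)  (+0.1110-0.0443i)·(-0.0111-0.2336i)  (+0.0167+0.0030i)·(-0.3453+0.0329i)
Y_2^-1(R⁻¹ n̂) = -0.311513-0.092111i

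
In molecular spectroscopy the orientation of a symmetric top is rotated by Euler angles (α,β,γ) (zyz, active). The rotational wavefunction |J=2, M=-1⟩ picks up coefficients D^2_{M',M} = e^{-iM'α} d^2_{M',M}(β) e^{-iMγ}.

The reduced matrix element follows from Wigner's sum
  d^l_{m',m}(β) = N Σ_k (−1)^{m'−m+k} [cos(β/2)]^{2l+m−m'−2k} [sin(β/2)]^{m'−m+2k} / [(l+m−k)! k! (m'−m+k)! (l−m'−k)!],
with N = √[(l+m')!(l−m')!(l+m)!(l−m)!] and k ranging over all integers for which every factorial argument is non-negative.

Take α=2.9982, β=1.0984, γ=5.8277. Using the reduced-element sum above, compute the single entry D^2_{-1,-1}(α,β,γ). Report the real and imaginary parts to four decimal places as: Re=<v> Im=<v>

D^2_{-1,-1}(2.9982,1.0984,5.8277) = e^{-i·-1·2.9982}·d^2_{-1,-1}(1.0984)·e^{-i·-1·5.8277}. Compute d first:
Half-angle: c=0.852942, s=0.522005. N=√(1·6·1·6)=6.000000
k∈{0,1} keeps every argument non-negative
  k=0: (−1)^0·6.0000/(6)·0.8529^4·0.5220^0 = +0.529272
  k=1: (−1)^1·6.0000/(2)·0.8529^2·0.5220^2 = -0.594717
d^2_{-1,-1}(1.0984) = +0.529272 -0.594717 = -0.065445
Phases: e^{-i·(-1)·2.9982}=-0.989737+0.142902i, e^{-i·(-1)·5.8277}=+0.898048-0.439898i ⇒ D=+0.054055-0.036892i

Re=0.0541 Im=-0.0369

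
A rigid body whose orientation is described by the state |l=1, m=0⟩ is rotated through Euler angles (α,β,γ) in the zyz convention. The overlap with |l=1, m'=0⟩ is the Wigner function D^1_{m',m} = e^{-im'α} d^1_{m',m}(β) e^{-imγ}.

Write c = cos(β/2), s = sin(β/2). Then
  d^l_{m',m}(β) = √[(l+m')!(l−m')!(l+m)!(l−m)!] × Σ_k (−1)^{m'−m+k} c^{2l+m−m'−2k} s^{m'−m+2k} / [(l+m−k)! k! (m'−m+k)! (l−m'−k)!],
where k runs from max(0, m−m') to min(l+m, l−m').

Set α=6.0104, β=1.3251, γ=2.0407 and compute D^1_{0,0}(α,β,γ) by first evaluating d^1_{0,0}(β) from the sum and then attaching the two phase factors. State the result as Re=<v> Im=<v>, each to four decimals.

Split into d^1_{0,0}(β=1.3251) × two z-phases.
c=cos(1.3251/2)=0.788426, s=sin(1.3251/2)=0.615129; N=√[1·1·1·1]=1.000000
The bounds max(0,m−m')=0 and min(l+m,l−m')=1 give 2 terms
  k=0: (−1)^0·1.0000/(1)·0.7884^2·0.6151^0 = +0.621616
  k=1: (−1)^1·1.0000/(1)·0.7884^0·0.6151^2 = -0.378384
d^1_{0,0}(1.3251) = +0.621616 -0.378384 = +0.243232
Attach z-rotation phases: D = e^{-i(0)(6.0104)}·(+0.243232)·e^{-i(0)(2.0407)} = +0.243232+0.000000i

Re=0.2432 Im=0.0000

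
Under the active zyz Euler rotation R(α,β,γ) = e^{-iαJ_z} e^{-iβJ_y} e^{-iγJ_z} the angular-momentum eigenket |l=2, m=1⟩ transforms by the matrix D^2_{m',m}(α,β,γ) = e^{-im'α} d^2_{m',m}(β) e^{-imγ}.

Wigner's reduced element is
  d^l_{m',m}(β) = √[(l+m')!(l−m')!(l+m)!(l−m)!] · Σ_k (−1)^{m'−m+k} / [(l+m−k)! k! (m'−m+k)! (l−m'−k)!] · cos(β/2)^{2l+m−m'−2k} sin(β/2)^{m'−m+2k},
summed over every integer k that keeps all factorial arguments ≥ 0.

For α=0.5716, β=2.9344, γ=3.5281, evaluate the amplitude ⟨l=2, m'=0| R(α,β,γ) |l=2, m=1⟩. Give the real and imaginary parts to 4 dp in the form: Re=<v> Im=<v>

Re=0.2284 Im=-0.0929

D^2_{0,1}(0.5716,2.9344,3.5281) = e^{-i·0·0.5716}·d^2_{0,1}(2.9344)·e^{-i·1·3.5281}. Compute d first:
With c≡cos(β/2)=0.103411 and s≡sin(β/2)=0.994639, N=[2·2·6·1]^{1/2}=4.898979
The bounds max(0,m−m')=1 and min(l+m,l−m')=2 give 2 terms
  k=1: (−1)^0·4.8990/(2)·0.1034^3·0.9946^1 = +0.002694
  k=2: (−1)^1·4.8990/(2)·0.1034^1·0.9946^3 = -0.249252
d^2_{0,1}(2.9344) = +0.002694 -0.249252 = -0.246558
Phases: e^{-i·(0)·0.5716}=+1.000000+0.000000i, e^{-i·(1)·3.5281}=-0.926231+0.376956i ⇒ D=+0.228370-0.092941i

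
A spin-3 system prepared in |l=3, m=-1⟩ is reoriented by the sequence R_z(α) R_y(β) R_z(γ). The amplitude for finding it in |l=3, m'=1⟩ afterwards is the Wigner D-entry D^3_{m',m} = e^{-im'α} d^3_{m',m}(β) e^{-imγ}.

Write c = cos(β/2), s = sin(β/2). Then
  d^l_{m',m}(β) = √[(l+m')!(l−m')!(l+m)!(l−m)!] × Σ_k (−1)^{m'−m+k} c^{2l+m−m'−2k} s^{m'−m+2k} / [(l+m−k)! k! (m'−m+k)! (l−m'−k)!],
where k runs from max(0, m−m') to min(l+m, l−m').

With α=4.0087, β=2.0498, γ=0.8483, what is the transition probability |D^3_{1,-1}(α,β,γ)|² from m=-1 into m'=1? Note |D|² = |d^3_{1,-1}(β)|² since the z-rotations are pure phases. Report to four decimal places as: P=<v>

P=0.1957

First d^3_{1,-1}(β=2.0498), then the phase factors e^{-i(1)α} and e^{-i(-1)γ}:
With c≡cos(β/2)=0.519184 and s≡sin(β/2)=0.854662, N=[24·2·2·24]^{1/2}=48.000000
k∈{0,1,2} keeps every argument non-negative
  k=0: (−1)^2·48.0000/(8)·0.5192^4·0.8547^2 = +0.318439
  k=1: (−1)^3·48.0000/(6)·0.5192^2·0.8547^4 = -1.150565
  k=2: (−1)^4·48.0000/(48)·0.5192^0·0.8547^6 = +0.389733
d^3_{1,-1}(2.0498) = +0.318439 -1.150565 +0.389733 = -0.442393
|D^3_{1,-1}|² = |d^3_{1,-1}(β)|² = (-0.442393)² = 0.195712 (the z-rotation phases have unit modulus)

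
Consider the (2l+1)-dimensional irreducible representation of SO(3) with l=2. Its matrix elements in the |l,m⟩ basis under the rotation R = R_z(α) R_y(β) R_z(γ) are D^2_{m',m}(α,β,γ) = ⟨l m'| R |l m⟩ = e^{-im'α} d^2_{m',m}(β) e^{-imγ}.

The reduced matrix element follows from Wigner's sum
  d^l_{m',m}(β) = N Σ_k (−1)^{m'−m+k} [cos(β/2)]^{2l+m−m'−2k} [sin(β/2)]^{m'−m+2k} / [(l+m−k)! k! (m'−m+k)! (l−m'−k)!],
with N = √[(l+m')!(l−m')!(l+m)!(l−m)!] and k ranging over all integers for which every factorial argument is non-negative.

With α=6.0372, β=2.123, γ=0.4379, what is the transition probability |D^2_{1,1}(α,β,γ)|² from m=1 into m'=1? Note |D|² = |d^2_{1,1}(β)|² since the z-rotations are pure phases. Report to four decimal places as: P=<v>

P=0.2373

D^2_{1,1}(6.0372,2.123,0.4379) = e^{-i·1·6.0372}·d^2_{1,1}(2.123)·e^{-i·1·0.4379}. Compute d first:
With c≡cos(β/2)=0.487563 and s≡sin(β/2)=0.873088, N=[6·1·6·1]^{1/2}=6.000000
k: max(0,(1)−(1))=0 … min(2+(1),2−(1))=1
  k=0: (−1)^0·6.0000/(6)·0.4876^4·0.8731^0 = +0.056510
  k=1: (−1)^1·6.0000/(2)·0.4876^2·0.8731^2 = -0.543624
d^2_{1,1}(2.123) = +0.056510 -0.543624 = -0.487114
|D^2_{1,1}|² = |d^2_{1,1}(β)|² = (-0.487114)² = 0.237280 (the z-rotation phases have unit modulus)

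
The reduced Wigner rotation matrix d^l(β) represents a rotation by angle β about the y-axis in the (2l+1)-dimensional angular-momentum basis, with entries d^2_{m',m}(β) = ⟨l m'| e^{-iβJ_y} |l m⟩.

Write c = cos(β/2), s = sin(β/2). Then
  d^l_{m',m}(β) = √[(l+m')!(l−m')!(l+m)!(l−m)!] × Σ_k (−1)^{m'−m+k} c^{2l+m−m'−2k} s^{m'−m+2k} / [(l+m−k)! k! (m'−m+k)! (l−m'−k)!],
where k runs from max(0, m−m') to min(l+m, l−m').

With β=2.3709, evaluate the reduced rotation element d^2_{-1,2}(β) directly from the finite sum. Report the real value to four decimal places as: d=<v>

d=0.5982

d^2_{-1,2}(β=2.3709) via Wigner's sum:
c=cos(2.3709/2)=0.375880, s=sin(2.3709/2)=0.926668; N=√[1·6·24·1]=12.000000
The bounds max(0,m−m')=3 and min(l+m,l−m')=3 give 1 term
  k=3: (−1)^0·12.0000/(6)·0.3759^1·0.9267^3 = +0.598208
d^2_{-1,2}(2.3709) = +0.598208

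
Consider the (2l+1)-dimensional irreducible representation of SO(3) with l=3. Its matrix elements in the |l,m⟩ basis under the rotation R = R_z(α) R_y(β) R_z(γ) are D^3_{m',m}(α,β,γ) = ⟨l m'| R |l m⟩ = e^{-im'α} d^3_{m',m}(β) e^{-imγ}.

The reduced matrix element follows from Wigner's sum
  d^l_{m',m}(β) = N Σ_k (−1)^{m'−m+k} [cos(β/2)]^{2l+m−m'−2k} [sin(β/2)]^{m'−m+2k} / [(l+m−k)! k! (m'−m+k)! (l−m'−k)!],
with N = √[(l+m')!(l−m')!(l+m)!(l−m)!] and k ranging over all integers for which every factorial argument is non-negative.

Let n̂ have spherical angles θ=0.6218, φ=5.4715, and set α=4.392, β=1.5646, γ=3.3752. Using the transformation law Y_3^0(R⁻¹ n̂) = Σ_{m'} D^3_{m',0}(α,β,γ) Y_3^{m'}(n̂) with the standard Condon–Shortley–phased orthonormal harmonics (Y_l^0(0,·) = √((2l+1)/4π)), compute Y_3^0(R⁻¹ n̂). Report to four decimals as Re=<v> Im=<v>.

Re=-0.2724 Im=0.0000

Need the full column D^3_{m',0} for m'=−3..3 at α=4.392, β=1.5646, γ=3.3752.
cos(β/2)=0.709294, sin(β/2)=0.704913
d^3_{-3,0}: single k=3 term ⇒ +0.558985;  D = +0.458289+0.320054i
d^3_{-2,0}: k∈[2..3] ⇒ +0.688869 -0.680385 = +0.008484;  D = -0.006801+0.005072i
d^3_{-1,0}: k∈[1..3] ⇒ +0.438387 -1.298963 +0.427655 = -0.432921;  D = +0.136342+0.410891i
d^3_{0,0}: k∈[0..3] ⇒ +0.127338 -1.131927 +1.117986 -0.122691 = -0.009294;  D = -0.009294+0.000000i
d^3_{1,0}: k∈[0..2] ⇒ -0.438387 +1.298963 -0.427655 = +0.432921;  D = -0.136342+0.410891i
d^3_{2,0}: k∈[0..1] ⇒ +0.688869 -0.680385 = +0.008484;  D = -0.006801-0.005072i
d^3_{3,0}: single k=0 term ⇒ -0.558985;  D = -0.458289+0.320054i
Y_3^{m'}(θ=0.6218,φ=5.4715) and Σ D·Y over m':
  (+0.4583+0.3201i)·(-0.0627+0.0535i)  (-0.0068+0.0051i)·(-0.0148+0.2815i)  (+0.1363+0.4109i)·(+0.2985+0.3146i)  (-0.0093+0.0000i)·(+0.0921+0.0000i)  (-0.1363+0.4109i)·(-0.2985+0.3146i)  (-0.0068-0.0051i)·(-0.0148-0.2815i)  (-0.4583+0.3201i)·(+0.0627+0.0535i)
Y_3^0(R⁻¹ n̂) = -0.272397-0.000000i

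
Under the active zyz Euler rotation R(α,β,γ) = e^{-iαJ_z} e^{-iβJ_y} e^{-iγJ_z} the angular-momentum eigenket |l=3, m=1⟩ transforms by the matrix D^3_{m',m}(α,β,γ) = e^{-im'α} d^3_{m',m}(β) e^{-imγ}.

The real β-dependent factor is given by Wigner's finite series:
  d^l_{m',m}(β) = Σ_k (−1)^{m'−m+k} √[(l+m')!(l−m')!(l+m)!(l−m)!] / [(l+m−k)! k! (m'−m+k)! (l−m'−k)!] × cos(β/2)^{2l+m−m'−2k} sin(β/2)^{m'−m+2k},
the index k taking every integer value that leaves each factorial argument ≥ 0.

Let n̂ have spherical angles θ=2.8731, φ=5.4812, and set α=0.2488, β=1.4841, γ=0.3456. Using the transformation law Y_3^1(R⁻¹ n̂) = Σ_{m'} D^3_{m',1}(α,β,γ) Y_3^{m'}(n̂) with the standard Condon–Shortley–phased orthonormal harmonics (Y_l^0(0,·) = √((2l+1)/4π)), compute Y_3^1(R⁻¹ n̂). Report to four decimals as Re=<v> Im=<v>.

Re=0.2672 Im=-0.1744

Need the full column D^3_{m',1} for m'=−3..3 at α=0.2488, β=1.4841, γ=0.3456.
cos(β/2)=0.737085, sin(β/2)=0.675800
d^3_{-3,1}: single k=4 term ⇒ +0.438888;  D = +0.404106+0.171235i
d^3_{-2,1}: k∈[3..4] ⇒ +0.781695 -0.328556 = +0.453139;  D = +0.447915+0.068612i
d^3_{-1,1}: k∈[2..4] ⇒ +0.808831 -0.906564 +0.095260 = -0.002473;  D = -0.002462+0.000239i
d^3_{0,1}: k∈[1..3] ⇒ +0.509326 -1.284456 +0.359915 = -0.415215;  D = -0.390664+0.140659i
d^3_{1,1}: k∈[0..2] ⇒ +0.160363 -1.078441 +0.679923 = -0.238155;  D = -0.197308+0.133370i
d^3_{2,1}: k∈[0..1] ⇒ -0.464949 +0.781695 = +0.316746;  D = +0.210660-0.236538i
d^3_{3,1}: single k=0 term ⇒ +0.522098;  D = +0.240536-0.463388i
Y_3^{m'}(θ=2.8731,φ=5.4812) and Σ D·Y over m':
  (+0.4041+0.1712i)·(-0.0058+0.0052i)  (+0.4479+0.0686i)·(+0.0023-0.0693i)  (-0.0025+0.0002i)·(+0.2175+0.2248i)  (-0.3907+0.1407i)·(-0.5930+0.0000i)  (-0.1973+0.1334i)·(-0.2175+0.2248i)  (+0.2107-0.2365i)·(+0.0023+0.0693i)  (+0.2405-0.4634i)·(+0.0058+0.0052i)
Y_3^1(R⁻¹ n̂) = +0.267250-0.174394i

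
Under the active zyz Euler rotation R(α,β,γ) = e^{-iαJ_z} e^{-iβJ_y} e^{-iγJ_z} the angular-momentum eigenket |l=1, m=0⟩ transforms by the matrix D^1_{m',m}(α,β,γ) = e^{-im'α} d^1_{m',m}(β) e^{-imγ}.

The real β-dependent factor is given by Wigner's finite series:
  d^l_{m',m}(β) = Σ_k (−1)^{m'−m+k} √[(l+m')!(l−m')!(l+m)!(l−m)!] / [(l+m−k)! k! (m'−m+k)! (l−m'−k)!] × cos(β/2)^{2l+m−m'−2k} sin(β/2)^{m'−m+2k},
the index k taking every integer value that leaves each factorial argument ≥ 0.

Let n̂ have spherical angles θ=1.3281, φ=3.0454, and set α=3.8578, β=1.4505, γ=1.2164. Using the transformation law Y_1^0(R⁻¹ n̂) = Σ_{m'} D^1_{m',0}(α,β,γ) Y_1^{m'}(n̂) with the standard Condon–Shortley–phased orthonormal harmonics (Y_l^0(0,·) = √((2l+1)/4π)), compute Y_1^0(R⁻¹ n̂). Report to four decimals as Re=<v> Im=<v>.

Re=0.3379 Im=0.0000

Need the full column D^1_{m',0} for m'=−1..1 at α=3.8578, β=1.4505, γ=1.2164.
cos(β/2)=0.748334, sin(β/2)=0.663323
d^1_{-1,0}: single k=1 term ⇒ +0.701997;  D = -0.529517-0.460881i
d^1_{0,0}: k∈[0..1] ⇒ +0.560003 -0.439997 = +0.120006;  D = +0.120006+0.000000i
d^1_{1,0}: single k=0 term ⇒ -0.701997;  D = +0.529517-0.460881i
Y_1^{m'}(θ=1.3281,φ=3.0454) and Σ D·Y over m':
  (-0.5295-0.4609i)·(-0.3338-0.0322i)  (+0.1200+0.0000i)·(+0.1174+0.0000i)  (+0.5295-0.4609i)·(+0.3338-0.0322i)
Y_1^0(R⁻¹ n̂) = +0.337926+0.000000i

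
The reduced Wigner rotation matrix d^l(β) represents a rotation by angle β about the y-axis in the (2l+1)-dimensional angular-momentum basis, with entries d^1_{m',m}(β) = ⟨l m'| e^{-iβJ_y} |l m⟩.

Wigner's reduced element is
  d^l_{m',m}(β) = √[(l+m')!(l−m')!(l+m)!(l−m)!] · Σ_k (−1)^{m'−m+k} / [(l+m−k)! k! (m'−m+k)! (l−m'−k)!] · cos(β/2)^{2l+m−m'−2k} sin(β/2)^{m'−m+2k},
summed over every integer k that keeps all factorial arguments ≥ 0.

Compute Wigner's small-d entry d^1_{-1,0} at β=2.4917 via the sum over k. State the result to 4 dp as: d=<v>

d=0.4279

d^1_{-1,0}(β=2.4917) via Wigner's sum:
c=cos(2.4917/2)=0.319258, s=sin(2.4917/2)=0.947668; N=√[1·2·1·1]=1.414214
k∈{1} keeps every argument non-negative
  k=1: (−1)^0·1.4142/(1)·0.3193^1·0.9477^1 = +0.427871
d^1_{-1,0}(2.4917) = +0.427871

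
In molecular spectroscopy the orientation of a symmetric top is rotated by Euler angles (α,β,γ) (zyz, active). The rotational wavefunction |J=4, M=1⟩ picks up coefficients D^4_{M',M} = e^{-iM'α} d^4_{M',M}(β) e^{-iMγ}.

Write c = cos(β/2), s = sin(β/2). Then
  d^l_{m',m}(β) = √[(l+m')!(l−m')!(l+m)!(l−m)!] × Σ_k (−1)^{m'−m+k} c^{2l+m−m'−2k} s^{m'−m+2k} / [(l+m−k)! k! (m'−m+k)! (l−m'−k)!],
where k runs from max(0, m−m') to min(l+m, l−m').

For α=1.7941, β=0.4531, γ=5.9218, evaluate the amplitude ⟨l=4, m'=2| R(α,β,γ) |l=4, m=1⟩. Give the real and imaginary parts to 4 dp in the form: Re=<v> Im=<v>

Split into d^4_{2,1}(β=0.4531) × two z-phases.
With c≡cos(β/2)=0.974447 and s≡sin(β/2)=0.224617, N=[720·2·120·6]^{1/2}=1018.233765
Admissible k: 0..2 (factorial args all ≥0)
  k=0: (−1)^1·1018.2338/(240)·0.9744^7·0.2246^1 = -0.795036
  k=1: (−1)^2·1018.2338/(48)·0.9744^5·0.2246^3 = +0.211215
  k=2: (−1)^3·1018.2338/(72)·0.9744^3·0.2246^5 = -0.007482
d^4_{2,1}(0.4531) = -0.795036 +0.211215 -0.007482 = -0.591302
D = (-0.901918+0.431908i)·(-0.591302)·(+0.935408+0.353570i) = +0.589156-0.050331i

Re=0.5892 Im=-0.0503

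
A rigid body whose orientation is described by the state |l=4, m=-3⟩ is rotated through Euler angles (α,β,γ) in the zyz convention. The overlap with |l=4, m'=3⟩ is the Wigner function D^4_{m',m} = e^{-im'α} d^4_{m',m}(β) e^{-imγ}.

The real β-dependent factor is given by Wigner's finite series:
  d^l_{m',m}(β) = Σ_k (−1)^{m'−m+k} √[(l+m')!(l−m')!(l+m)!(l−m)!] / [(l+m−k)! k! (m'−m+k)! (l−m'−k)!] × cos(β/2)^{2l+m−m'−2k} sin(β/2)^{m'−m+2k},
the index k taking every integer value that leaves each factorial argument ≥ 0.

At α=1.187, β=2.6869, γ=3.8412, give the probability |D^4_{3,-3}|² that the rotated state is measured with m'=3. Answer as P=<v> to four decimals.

D^4_{3,-3}(1.187,2.6869,3.8412) = e^{-i·3·1.187}·d^4_{3,-3}(2.6869)·e^{-i·-3·3.8412}. Compute d first:
c=cos(2.6869/2)=0.225393, s=sin(2.6869/2)=0.974268; N=√[5040·1·1·5040]=5040.000000
k∈{0,1} keeps every argument non-negative
  k=0: (−1)^6·5040.0000/(720)·0.2254^2·0.9743^6 = +0.304123
  k=1: (−1)^7·5040.0000/(5040)·0.2254^0·0.9743^8 = -0.811759
d^4_{3,-3}(2.6869) = +0.304123 -0.811759 = -0.507636
|D^4_{3,-3}|² = |d^4_{3,-3}(β)|² = (-0.507636)² = 0.257695 (the z-rotation phases have unit modulus)

P=0.2577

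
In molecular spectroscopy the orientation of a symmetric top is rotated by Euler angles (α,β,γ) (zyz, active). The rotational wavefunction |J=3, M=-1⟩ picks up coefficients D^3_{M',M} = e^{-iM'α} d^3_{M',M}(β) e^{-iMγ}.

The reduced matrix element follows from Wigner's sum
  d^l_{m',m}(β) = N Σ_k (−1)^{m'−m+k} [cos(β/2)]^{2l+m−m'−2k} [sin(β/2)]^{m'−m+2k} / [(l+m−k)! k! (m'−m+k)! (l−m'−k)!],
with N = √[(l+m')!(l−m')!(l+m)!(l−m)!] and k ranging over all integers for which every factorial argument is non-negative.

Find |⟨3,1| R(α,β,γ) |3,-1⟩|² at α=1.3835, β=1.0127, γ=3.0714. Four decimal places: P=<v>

First d^3_{1,-1}(β=1.0127), then the phase factors e^{-i(1)α} and e^{-i(-1)γ}:
Half-angle: c=0.874521, s=0.484988. N=√(24·2·2·24)=48.000000
Admissible k: 0..2 (factorial args all ≥0)
  k=0: (−1)^2·48.0000/(8)·0.8745^4·0.4850^2 = +0.825456
  k=1: (−1)^3·48.0000/(6)·0.8745^2·0.4850^4 = -0.338498
  k=2: (−1)^4·48.0000/(48)·0.8745^0·0.4850^6 = +0.013013
d^3_{1,-1}(1.0127) = +0.825456 -0.338498 +0.013013 = +0.499972
|D^3_{1,-1}|² = |d^3_{1,-1}(β)|² = (+0.499972)² = 0.249972 (the z-rotation phases have unit modulus)

P=0.2500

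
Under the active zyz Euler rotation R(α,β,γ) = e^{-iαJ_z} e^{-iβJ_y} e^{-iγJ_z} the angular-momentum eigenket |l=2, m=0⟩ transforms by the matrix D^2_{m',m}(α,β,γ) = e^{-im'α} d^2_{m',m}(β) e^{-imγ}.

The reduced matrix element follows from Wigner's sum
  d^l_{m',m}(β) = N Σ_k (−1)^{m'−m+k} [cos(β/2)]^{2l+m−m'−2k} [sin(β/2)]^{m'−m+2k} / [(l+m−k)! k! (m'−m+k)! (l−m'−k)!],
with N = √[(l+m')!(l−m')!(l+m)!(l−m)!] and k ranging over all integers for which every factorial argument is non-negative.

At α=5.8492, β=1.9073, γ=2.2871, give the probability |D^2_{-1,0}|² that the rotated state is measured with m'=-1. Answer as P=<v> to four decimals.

Split into d^2_{-1,0}(β=1.9073) × two z-phases.
Half-angle: c=0.578710, s=0.815533. N=√(1·6·2·2)=4.898979
Admissible k: 1..2 (factorial args all ≥0)
  k=1: (−1)^0·4.8990/(2)·0.5787^3·0.8155^1 = +0.387169
  k=2: (−1)^1·4.8990/(2)·0.5787^1·0.8155^3 = -0.768886
d^2_{-1,0}(1.9073) = +0.387169 -0.768886 = -0.381716
|D^2_{-1,0}|² = |d^2_{-1,0}(β)|² = (-0.381716)² = 0.145707 (the z-rotation phases have unit modulus)

P=0.1457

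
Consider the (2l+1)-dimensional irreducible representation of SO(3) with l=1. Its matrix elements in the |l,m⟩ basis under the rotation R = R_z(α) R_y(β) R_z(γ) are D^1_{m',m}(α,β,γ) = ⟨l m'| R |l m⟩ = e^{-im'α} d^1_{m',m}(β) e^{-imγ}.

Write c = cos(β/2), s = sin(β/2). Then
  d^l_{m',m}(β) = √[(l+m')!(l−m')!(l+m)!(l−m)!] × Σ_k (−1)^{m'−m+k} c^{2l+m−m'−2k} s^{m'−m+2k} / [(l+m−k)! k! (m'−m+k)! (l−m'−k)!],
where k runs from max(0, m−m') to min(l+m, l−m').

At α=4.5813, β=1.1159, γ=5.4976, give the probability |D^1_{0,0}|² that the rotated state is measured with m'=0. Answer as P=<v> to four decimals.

P=0.1930

D^1_{0,0}(4.5813,1.1159,5.4976) = e^{-i·0·4.5813}·d^1_{0,0}(1.1159)·e^{-i·0·5.4976}. Compute d first:
Half-angle: c=0.848342, s=0.529448. N=√(1·1·1·1)=1.000000
The bounds max(0,m−m')=0 and min(l+m,l−m')=1 give 2 terms
  k=0: (−1)^0·1.0000/(1)·0.8483^2·0.5294^0 = +0.719685
  k=1: (−1)^1·1.0000/(1)·0.8483^0·0.5294^2 = -0.280315
d^1_{0,0}(1.1159) = +0.719685 -0.280315 = +0.439369
|D^1_{0,0}|² = |d^1_{0,0}(β)|² = (+0.439369)² = 0.193045 (the z-rotation phases have unit modulus)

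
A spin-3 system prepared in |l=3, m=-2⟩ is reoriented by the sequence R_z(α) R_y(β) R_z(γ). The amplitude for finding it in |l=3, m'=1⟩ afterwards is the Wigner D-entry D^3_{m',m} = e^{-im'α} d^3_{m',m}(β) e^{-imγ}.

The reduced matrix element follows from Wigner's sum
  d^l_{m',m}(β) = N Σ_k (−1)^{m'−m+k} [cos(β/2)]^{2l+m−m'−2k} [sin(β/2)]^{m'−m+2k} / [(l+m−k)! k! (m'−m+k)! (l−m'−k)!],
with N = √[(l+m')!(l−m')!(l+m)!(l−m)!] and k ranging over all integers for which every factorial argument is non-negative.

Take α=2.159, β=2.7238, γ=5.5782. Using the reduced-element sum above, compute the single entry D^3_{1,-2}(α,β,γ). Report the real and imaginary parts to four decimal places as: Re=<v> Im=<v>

Re=-0.4866 Im=0.2216

D^3_{1,-2}(2.159,2.7238,5.5782) = e^{-i·1·2.159}·d^3_{1,-2}(2.7238)·e^{-i·-2·5.5782}. Compute d first:
Half-angle: c=0.207380, s=0.978260. N=√(24·2·1·120)=75.894664
k: max(0,(-2)−(1))=0 … min(3+(-2),3−(1))=1
  k=0: (−1)^3·75.8947/(12)·0.2074^3·0.9783^3 = -0.052808
  k=1: (−1)^4·75.8947/(24)·0.2074^1·0.9783^5 = +0.587543
d^3_{1,-2}(2.7238) = -0.052808 +0.587543 = +0.534736
Attach z-rotation phases: D = e^{-i(1)(2.159)}·(+0.534736)·e^{-i(-2)(5.5782)} = -0.486639+0.221641i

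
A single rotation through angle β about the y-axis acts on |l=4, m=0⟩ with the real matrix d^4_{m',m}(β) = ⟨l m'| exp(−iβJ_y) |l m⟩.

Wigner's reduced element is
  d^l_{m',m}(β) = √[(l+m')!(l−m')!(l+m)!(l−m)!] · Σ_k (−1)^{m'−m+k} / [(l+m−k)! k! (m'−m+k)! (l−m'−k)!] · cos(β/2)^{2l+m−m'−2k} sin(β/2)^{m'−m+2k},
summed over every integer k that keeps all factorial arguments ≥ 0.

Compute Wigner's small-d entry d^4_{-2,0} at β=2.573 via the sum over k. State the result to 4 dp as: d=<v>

d^4_{-2,0}(β=2.573) via Wigner's sum:
Half-angle: c=0.280482, s=0.959859. N=√(2·720·24·24)=910.735966
The bounds max(0,m−m')=2 and min(l+m,l−m')=4 give 3 terms
  k=2: (−1)^0·910.7360/(96)·0.2805^6·0.9599^2 = +0.004256
  k=3: (−1)^1·910.7360/(36)·0.2805^4·0.9599^4 = -0.132905
  k=4: (−1)^2·910.7360/(96)·0.2805^2·0.9599^6 = +0.583683
d^4_{-2,0}(2.573) = +0.004256 -0.132905 +0.583683 = +0.455034

d=0.4550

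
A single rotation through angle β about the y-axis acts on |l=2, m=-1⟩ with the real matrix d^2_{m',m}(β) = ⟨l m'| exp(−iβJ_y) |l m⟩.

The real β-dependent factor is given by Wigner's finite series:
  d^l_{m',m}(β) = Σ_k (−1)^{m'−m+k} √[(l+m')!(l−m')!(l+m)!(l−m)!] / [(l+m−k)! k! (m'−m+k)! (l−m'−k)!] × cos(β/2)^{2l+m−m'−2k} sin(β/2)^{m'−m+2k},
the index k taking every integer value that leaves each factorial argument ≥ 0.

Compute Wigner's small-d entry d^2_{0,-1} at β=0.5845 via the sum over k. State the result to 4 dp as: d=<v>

d=-0.5636

d^2_{0,-1}(β=0.5845) via Wigner's sum:
Half-angle: c=0.957598, s=0.288108. N=√(2·2·1·6)=4.898979
The bounds max(0,m−m')=0 and min(l+m,l−m')=1 give 2 terms
  k=0: (−1)^1·4.8990/(2)·0.9576^3·0.2881^1 = -0.619698
  k=1: (−1)^2·4.8990/(2)·0.9576^1·0.2881^3 = +0.056095
d^2_{0,-1}(0.5845) = -0.619698 +0.056095 = -0.563603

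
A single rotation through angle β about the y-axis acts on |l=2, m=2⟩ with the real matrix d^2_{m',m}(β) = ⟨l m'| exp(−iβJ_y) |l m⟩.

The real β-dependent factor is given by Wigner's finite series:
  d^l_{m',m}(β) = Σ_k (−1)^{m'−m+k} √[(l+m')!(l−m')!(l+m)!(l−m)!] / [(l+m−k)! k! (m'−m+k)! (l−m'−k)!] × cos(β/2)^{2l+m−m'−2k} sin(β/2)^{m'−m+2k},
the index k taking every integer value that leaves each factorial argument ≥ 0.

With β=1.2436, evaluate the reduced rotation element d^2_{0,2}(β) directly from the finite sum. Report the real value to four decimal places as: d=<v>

d^2_{0,2}(β=1.2436) via Wigner's sum:
c=cos(1.2436/2)=0.812831, s=sin(1.2436/2)=0.582499; N=√[2·2·24·1]=9.797959
k∈{2} keeps every argument non-negative
  k=2: (−1)^0·9.7980/(4)·0.8128^2·0.5825^2 = +0.549120
d^2_{0,2}(1.2436) = +0.549120

d=0.5491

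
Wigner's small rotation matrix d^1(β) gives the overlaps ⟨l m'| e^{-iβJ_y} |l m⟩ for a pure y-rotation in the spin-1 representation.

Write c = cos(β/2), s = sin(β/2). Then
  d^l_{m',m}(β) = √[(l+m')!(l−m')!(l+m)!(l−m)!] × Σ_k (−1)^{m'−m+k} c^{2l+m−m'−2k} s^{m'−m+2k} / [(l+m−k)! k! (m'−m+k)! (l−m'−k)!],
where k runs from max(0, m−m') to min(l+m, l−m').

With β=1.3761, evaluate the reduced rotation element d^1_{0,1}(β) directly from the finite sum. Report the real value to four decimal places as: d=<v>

d=0.6937

d^1_{0,1}(β=1.3761) via Wigner's sum:
With c≡cos(β/2)=0.772486 and s≡sin(β/2)=0.635032, N=[1·1·2·1]^{1/2}=1.414214
Admissible k: 1..1 (factorial args all ≥0)
  k=1: (−1)^0·1.4142/(1)·0.7725^1·0.6350^1 = +0.693747
d^1_{0,1}(1.3761) = +0.693747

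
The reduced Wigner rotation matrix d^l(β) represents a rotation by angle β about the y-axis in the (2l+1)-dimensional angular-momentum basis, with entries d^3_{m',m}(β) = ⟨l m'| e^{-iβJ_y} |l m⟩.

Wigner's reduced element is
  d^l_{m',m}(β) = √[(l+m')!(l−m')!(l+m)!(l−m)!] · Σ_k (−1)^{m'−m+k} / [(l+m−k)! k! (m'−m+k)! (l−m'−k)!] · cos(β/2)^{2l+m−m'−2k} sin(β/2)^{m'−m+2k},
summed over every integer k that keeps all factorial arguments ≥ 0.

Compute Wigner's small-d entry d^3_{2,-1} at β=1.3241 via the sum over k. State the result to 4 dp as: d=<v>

d=-0.5020

d^3_{2,-1}(β=1.3241) via Wigner's sum:
c=cos(1.3241/2)=0.788734, s=sin(1.3241/2)=0.614735; N=√[120·1·2·24]=75.894664
The bounds max(0,m−m')=0 and min(l+m,l−m')=1 give 2 terms
  k=0: (−1)^3·75.8947/(12)·0.7887^3·0.6147^3 = -0.720917
  k=1: (−1)^4·75.8947/(24)·0.7887^1·0.6147^5 = +0.218963
d^3_{2,-1}(1.3241) = -0.720917 +0.218963 = -0.501954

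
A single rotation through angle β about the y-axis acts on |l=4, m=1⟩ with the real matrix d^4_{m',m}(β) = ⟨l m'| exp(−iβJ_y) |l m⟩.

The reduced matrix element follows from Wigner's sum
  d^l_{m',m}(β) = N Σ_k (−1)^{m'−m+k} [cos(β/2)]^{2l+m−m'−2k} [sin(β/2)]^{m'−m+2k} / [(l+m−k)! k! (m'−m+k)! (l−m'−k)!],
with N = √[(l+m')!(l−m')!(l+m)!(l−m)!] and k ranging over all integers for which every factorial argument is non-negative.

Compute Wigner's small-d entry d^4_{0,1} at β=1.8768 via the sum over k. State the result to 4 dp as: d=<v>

d^4_{0,1}(β=1.8768) via Wigner's sum:
c=cos(1.8768/2)=0.591079, s=sin(1.8768/2)=0.806613; N=√[24·24·120·6]=643.987578
The bounds max(0,m−m')=1 and min(l+m,l−m')=4 give 4 terms
  k=1: (−1)^0·643.9876/(144)·0.5911^7·0.8066^1 = +0.090929
  k=2: (−1)^1·643.9876/(24)·0.5911^5·0.8066^3 = -1.015995
  k=3: (−1)^2·643.9876/(24)·0.5911^3·0.8066^5 = +1.892042
  k=4: (−1)^3·643.9876/(144)·0.5911^1·0.8066^7 = -0.587244
d^4_{0,1}(1.8768) = +0.090929 -1.015995 +1.892042 -0.587244 = +0.379732

d=0.3797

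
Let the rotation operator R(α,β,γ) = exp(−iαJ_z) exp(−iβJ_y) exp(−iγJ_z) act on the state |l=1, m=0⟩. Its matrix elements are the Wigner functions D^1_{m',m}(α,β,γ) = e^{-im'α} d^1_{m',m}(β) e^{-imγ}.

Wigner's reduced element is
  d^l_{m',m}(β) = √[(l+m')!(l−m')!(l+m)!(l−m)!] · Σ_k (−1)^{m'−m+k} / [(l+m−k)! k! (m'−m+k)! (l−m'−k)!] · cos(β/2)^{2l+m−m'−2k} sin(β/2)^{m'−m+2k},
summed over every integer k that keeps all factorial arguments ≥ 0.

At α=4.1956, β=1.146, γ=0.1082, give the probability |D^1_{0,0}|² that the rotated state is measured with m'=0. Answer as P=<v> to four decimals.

P=0.1699

Split into d^1_{0,0}(β=1.146) × two z-phases.
c=cos(1.146/2)=0.840278, s=sin(1.146/2)=0.542155; N=√[1·1·1·1]=1.000000
k∈{0,1} keeps every argument non-negative
  k=0: (−1)^0·1.0000/(1)·0.8403^2·0.5422^0 = +0.706068
  k=1: (−1)^1·1.0000/(1)·0.8403^0·0.5422^2 = -0.293932
d^1_{0,0}(1.146) = +0.706068 -0.293932 = +0.412135
|D^1_{0,0}|² = |d^1_{0,0}(β)|² = (+0.412135)² = 0.169855 (the z-rotation phases have unit modulus)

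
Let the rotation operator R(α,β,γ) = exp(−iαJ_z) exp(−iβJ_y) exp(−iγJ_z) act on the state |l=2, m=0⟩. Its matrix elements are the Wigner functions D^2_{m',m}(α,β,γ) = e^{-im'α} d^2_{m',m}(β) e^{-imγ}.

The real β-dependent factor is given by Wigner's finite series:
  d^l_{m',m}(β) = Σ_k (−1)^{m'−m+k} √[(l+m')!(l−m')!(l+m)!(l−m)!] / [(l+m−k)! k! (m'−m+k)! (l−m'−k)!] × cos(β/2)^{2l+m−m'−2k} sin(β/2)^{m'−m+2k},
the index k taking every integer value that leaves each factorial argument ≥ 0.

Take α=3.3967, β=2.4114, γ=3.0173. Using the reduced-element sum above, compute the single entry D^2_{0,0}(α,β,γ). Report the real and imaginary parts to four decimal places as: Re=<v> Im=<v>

First d^2_{0,0}(β=2.4114), then the phase factors e^{-i(0)α} and e^{-i(0)γ}:
c=cos(2.4114/2)=0.357039, s=sin(2.4114/2)=0.934089; N=√[2·2·2·2]=4.000000
k: max(0,(0)−(0))=0 … min(2+(0),2−(0))=2
  k=0: (−1)^0·4.0000/(4)·0.3570^4·0.9341^0 = +0.016250
  k=1: (−1)^1·4.0000/(1)·0.3570^2·0.9341^2 = -0.444907
  k=2: (−1)^2·4.0000/(4)·0.3570^0·0.9341^4 = +0.761296
d^2_{0,0}(2.4114) = +0.016250 -0.444907 +0.761296 = +0.332640
Attach z-rotation phases: D = e^{-i(0)(3.3967)}·(+0.332640)·e^{-i(0)(3.0173)} = +0.332640+0.000000i

Re=0.3326 Im=0.0000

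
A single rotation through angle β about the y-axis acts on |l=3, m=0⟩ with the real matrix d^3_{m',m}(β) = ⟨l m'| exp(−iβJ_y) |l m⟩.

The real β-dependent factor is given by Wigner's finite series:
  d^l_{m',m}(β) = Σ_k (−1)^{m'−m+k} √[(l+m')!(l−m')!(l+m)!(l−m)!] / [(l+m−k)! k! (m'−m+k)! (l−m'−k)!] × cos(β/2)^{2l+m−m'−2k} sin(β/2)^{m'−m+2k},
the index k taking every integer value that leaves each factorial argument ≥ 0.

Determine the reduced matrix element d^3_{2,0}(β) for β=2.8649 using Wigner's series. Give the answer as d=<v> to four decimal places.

d^3_{2,0}(β=2.8649) via Wigner's sum:
c=cos(2.8649/2)=0.137905, s=sin(2.8649/2)=0.990445; N=√[120·1·6·6]=65.726707
The bounds max(0,m−m')=0 and min(l+m,l−m')=1 give 2 terms
  k=0: (−1)^2·65.7267/(12)·0.1379^4·0.9904^2 = +0.001943
  k=1: (−1)^3·65.7267/(12)·0.1379^2·0.9904^4 = -0.100241
d^3_{2,0}(2.8649) = +0.001943 -0.100241 = -0.098298

d=-0.0983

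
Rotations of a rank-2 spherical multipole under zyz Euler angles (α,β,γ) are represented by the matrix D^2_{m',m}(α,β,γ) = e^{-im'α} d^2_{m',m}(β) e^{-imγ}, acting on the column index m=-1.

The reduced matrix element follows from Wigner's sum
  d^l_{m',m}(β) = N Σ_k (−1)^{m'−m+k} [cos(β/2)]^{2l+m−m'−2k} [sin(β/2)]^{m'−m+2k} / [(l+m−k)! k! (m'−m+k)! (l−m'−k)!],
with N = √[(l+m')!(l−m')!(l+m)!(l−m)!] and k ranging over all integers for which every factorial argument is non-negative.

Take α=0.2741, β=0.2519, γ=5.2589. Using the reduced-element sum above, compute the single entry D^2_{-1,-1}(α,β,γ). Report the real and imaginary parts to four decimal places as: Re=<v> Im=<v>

Split into d^2_{-1,-1}(β=0.2519) × two z-phases.
With c≡cos(β/2)=0.992079 and s≡sin(β/2)=0.125617, N=[1·6·1·6]^{1/2}=6.000000
k: max(0,(-1)−(-1))=0 … min(2+(-1),2−(-1))=1
  k=0: (−1)^0·6.0000/(6)·0.9921^4·0.1256^0 = +0.968690
  k=1: (−1)^1·6.0000/(2)·0.9921^2·0.1256^2 = -0.046592
d^2_{-1,-1}(0.2519) = +0.968690 -0.046592 = +0.922098
Attach z-rotation phases: D = e^{-i(-1)(0.2741)}·(+0.922098)·e^{-i(-1)(5.2589)} = +0.674572-0.628662i

Re=0.6746 Im=-0.6287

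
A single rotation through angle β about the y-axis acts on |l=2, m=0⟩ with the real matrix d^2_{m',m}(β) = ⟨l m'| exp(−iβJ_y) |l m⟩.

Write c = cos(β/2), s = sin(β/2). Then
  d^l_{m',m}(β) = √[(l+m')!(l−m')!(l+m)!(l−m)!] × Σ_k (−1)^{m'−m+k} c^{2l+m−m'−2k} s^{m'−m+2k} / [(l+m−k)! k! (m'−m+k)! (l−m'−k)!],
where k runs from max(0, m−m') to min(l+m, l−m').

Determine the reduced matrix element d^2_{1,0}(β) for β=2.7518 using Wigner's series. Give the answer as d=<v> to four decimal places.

d=0.4305

d^2_{1,0}(β=2.7518) via Wigner's sum:
Half-angle: c=0.193665, s=0.981068. N=√(6·1·2·2)=4.898979
The bounds max(0,m−m')=0 and min(l+m,l−m')=1 give 2 terms
  k=0: (−1)^1·4.8990/(2)·0.1937^3·0.9811^1 = -0.017455
  k=1: (−1)^2·4.8990/(2)·0.1937^1·0.9811^3 = +0.447944
d^2_{1,0}(2.7518) = -0.017455 +0.447944 = +0.430488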